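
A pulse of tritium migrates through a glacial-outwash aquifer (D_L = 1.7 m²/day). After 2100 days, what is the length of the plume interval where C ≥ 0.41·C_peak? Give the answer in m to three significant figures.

226 m

The plume is Gaussian with σ = √(2Dt) = √(2 × 1.7 × 2100) = 84.50 m.
C/C_peak = exp(−Δx²/(2σ²)) = 0.41 ⇒ Δx = σ·√(−2 ln 0.41) = 84.50 × 1.335 = 112.8 m.
Width = 2Δx = 226 m.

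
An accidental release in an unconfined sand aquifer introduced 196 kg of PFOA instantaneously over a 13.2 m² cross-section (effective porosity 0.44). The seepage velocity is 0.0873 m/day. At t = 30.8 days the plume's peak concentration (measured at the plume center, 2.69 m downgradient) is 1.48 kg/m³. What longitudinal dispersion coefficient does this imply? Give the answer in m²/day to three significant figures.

1.34 m²/day

At the plume center C_max = M/(n_e·A·√(4πDt)), so D = M²/(4πt·(n_e·A·C_max)²).
n_e·A·C_max = 0.44 × 13.2 × 1.48 = 8.596 kg/m.
D = 196²/(4π × 30.8 × 8.596²) = 1.34 m²/day.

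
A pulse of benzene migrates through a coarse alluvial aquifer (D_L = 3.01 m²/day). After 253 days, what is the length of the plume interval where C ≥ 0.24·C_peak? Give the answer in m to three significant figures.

132 m

The plume is Gaussian with σ = √(2Dt) = √(2 × 3.01 × 253) = 39.03 m.
C/C_peak = exp(−Δx²/(2σ²)) = 0.24 ⇒ Δx = σ·√(−2 ln 0.24) = 39.03 × 1.689 = 65.92 m.
Width = 2Δx = 132 m.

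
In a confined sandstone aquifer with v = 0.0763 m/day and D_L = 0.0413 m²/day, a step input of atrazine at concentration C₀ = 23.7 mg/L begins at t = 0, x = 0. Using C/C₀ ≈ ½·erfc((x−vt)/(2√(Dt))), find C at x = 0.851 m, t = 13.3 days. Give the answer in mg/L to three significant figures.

13.3 mg/L

For a continuous step input, C/C₀ ≈ ½·erfc((x−vt)/(2√(Dt))).
vt = 0.0763 × 13.3 = 1.01479 m and 2√(Dt) = 2√(0.0413 × 13.3) = 1.482 m.
Argument (x−vt)/(2√(Dt)) = (0.851 − 1.01479)/1.482 = -0.1105; ½·erfc(-0.1105) = 0.5621.
C = 23.7 × 0.5621 = 13.3 mg/L.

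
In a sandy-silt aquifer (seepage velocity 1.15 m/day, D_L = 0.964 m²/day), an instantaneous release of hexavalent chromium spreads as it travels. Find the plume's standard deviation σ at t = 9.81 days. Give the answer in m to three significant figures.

4.35 m

Dispersive spreading gives a Gaussian with σ² = 2Dt; advection only shifts the center.
σ = √(2 × 0.964 × 9.81) = 4.35 m.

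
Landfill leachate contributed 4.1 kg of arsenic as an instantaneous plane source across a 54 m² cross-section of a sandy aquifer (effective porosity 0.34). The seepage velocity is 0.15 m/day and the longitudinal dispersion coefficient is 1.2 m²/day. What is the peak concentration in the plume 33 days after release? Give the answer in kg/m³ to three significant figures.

0.0100 kg/m³

The peak of an instantaneous 1D plume sits at x = vt; there the Gaussian factor is 1 and C_max = M/(n_e·A·√(4πDt)), where n_e·A is the pore area the mass is dissolved in.
√(4πDt) = √(4π × 1.2 × 33) = 22.31 m, so C_max = 4.1/(0.34 × 54 × 22.31) = 0.0100 kg/m³.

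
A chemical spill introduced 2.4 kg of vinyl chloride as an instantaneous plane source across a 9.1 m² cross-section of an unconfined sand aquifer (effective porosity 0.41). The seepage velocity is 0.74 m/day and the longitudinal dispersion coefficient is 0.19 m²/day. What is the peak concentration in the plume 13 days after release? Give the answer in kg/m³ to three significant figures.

The peak of an instantaneous 1D plume sits at x = vt; there the Gaussian factor is 1 and C_max = M/(n_e·A·√(4πDt)), where n_e·A is the pore area the mass is dissolved in.
√(4πDt) = √(4π × 0.19 × 13) = 5.571 m, so C_max = 2.4/(0.41 × 9.1 × 5.571) = 0.115 kg/m³.

0.115 kg/m³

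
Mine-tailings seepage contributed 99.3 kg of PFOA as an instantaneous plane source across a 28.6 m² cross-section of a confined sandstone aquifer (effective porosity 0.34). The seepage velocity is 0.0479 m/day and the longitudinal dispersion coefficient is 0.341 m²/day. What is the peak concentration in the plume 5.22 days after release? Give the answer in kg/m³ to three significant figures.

2.16 kg/m³

The peak of an instantaneous 1D plume sits at x = vt; there the Gaussian factor is 1 and C_max = M/(n_e·A·√(4πDt)), where n_e·A is the pore area the mass is dissolved in.
√(4πDt) = √(4π × 0.341 × 5.22) = 4.730 m, so C_max = 99.3/(0.34 × 28.6 × 4.730) = 2.16 kg/m³.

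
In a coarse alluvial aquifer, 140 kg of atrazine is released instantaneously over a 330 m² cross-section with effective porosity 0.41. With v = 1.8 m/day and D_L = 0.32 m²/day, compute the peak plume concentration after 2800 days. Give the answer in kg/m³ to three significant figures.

The peak of an instantaneous 1D plume sits at x = vt; there the Gaussian factor is 1 and C_max = M/(n_e·A·√(4πDt)), where n_e·A is the pore area the mass is dissolved in.
√(4πDt) = √(4π × 0.32 × 2800) = 106.1 m, so C_max = 140/(0.41 × 330 × 106.1) = 0.00975 kg/m³.

0.00975 kg/m³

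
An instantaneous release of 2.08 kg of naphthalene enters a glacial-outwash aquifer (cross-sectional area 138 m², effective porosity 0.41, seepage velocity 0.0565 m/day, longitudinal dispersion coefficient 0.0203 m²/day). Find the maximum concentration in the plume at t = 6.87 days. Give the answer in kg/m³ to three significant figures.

0.0278 kg/m³

The peak of an instantaneous 1D plume sits at x = vt; there the Gaussian factor is 1 and C_max = M/(n_e·A·√(4πDt)), where n_e·A is the pore area the mass is dissolved in.
√(4πDt) = √(4π × 0.0203 × 6.87) = 1.324 m, so C_max = 2.08/(0.41 × 138 × 1.324) = 0.0278 kg/m³.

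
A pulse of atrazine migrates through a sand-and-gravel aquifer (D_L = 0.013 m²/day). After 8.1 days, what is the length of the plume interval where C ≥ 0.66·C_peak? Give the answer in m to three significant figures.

0.837 m

The plume is Gaussian with σ = √(2Dt) = √(2 × 0.013 × 8.1) = 0.4589 m.
C/C_peak = exp(−Δx²/(2σ²)) = 0.66 ⇒ Δx = σ·√(−2 ln 0.66) = 0.4589 × 0.9116 = 0.4183 m.
Width = 2Δx = 0.837 m.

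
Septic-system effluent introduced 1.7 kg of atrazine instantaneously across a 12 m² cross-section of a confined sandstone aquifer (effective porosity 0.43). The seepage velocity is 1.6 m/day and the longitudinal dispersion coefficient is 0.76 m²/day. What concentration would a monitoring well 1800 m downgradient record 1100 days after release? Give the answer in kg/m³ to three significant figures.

For an instantaneous plane source, C(x,t) = M/(n_e·A·√(4πDt)) · exp(−(x−vt)²/(4Dt)), with n_e·A the pore (flow) area.
Plume center vt = 1.6 × 1100 = 1760 m, so the well at 1800 m is 40 m downgradient of the peak.
√(4πDt) = 102.5 m, giving peak height M/(n_e·A·√(4πDt)) = 1.7/(0.43 × 12 × 102.5) = 0.003214 kg/m³.
(x−vt)²/(4Dt) = (40)²/(4 × 0.76 × 1100) = 0.4785; exp(−0.4785) = 0.6197.
C = 0.003214 × 0.6197 = 0.00199 kg/m³.

0.00199 kg/m³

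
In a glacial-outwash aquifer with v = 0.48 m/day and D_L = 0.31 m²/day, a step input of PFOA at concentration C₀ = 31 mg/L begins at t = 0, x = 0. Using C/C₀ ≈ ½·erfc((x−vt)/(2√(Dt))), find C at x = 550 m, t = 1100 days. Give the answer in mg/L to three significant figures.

For a continuous step input, C/C₀ ≈ ½·erfc((x−vt)/(2√(Dt))).
vt = 0.48 × 1100 = 528 m and 2√(Dt) = 2√(0.31 × 1100) = 36.93 m.
Argument (x−vt)/(2√(Dt)) = (550 − 528)/36.93 = 0.5957; ½·erfc(0.5957) = 0.1998.
C = 31 × 0.1998 = 6.19 mg/L.

6.19 mg/L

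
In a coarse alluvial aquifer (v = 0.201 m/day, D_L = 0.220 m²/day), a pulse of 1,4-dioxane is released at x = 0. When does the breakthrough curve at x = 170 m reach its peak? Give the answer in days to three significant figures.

For the 1D instantaneous-source solution, setting ∂C/∂t = 0 at fixed x gives v²t² + 2Dt − x² = 0, so t = (√(D² + v²x²) − D)/v².
√(D² + v²x²) = √(0.220² + 0.201² × 170²) = 34.17; v² = 0.040401.
t = (34.17 − 0.220)/0.040401 = 840 days (vs. the pure-advection estimate x/v = 846 d).

840 days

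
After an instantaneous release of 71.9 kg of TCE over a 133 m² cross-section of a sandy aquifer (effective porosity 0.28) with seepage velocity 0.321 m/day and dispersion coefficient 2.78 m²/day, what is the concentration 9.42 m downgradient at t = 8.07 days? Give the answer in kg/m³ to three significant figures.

For an instantaneous plane source, C(x,t) = M/(n_e·A·√(4πDt)) · exp(−(x−vt)²/(4Dt)), with n_e·A the pore (flow) area.
Plume center vt = 0.321 × 8.07 = 2.59047 m, so the well at 9.42 m is 6.82953 m downgradient of the peak.
√(4πDt) = 16.79 m, giving peak height M/(n_e·A·√(4πDt)) = 71.9/(0.28 × 133 × 16.79) = 0.1150 kg/m³.
(x−vt)²/(4Dt) = (6.82953)²/(4 × 2.78 × 8.07) = 0.5198; exp(−0.5198) = 0.5946.
C = 0.1150 × 0.5946 = 0.0684 kg/m³.

0.0684 kg/m³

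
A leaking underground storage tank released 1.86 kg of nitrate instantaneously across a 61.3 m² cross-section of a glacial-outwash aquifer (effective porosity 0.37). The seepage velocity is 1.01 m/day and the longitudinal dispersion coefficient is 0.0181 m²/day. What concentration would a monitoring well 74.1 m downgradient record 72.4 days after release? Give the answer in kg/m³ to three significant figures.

For an instantaneous plane source, C(x,t) = M/(n_e·A·√(4πDt)) · exp(−(x−vt)²/(4Dt)), with n_e·A the pore (flow) area.
Plume center vt = 1.01 × 72.4 = 73.124 m, so the well at 74.1 m is 0.976 m downgradient of the peak.
√(4πDt) = 4.058 m, giving peak height M/(n_e·A·√(4πDt)) = 1.86/(0.37 × 61.3 × 4.058) = 0.02021 kg/m³.
(x−vt)²/(4Dt) = (0.976)²/(4 × 0.0181 × 72.4) = 0.1817; exp(−0.1817) = 0.8339.
C = 0.02021 × 0.8339 = 0.0169 kg/m³.

0.0169 kg/m³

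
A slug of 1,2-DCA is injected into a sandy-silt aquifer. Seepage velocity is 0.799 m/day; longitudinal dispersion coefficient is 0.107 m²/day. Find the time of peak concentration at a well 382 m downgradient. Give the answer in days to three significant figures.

For the 1D instantaneous-source solution, setting ∂C/∂t = 0 at fixed x gives v²t² + 2Dt − x² = 0, so t = (√(D² + v²x²) − D)/v².
√(D² + v²x²) = √(0.107² + 0.799² × 382²) = 305.2; v² = 0.638401.
t = (305.2 − 0.107)/0.638401 = 478 days (vs. the pure-advection estimate x/v = 478 d).

478 days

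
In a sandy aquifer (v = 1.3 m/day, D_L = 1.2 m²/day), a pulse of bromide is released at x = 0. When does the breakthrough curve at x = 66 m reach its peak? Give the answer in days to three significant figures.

50.1 days

For the 1D instantaneous-source solution, setting ∂C/∂t = 0 at fixed x gives v²t² + 2Dt − x² = 0, so t = (√(D² + v²x²) − D)/v².
√(D² + v²x²) = √(1.2² + 1.3² × 66²) = 85.81; v² = 1.69.
t = (85.81 − 1.2)/1.69 = 50.1 days (vs. the pure-advection estimate x/v = 50.8 d).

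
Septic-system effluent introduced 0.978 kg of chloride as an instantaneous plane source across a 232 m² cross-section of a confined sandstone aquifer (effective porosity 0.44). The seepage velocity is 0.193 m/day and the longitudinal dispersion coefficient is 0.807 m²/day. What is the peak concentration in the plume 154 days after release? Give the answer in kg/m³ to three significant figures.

0.000242 kg/m³

The peak of an instantaneous 1D plume sits at x = vt; there the Gaussian factor is 1 and C_max = M/(n_e·A·√(4πDt)), where n_e·A is the pore area the mass is dissolved in.
√(4πDt) = √(4π × 0.807 × 154) = 39.52 m, so C_max = 0.978/(0.44 × 232 × 39.52) = 0.000242 kg/m³.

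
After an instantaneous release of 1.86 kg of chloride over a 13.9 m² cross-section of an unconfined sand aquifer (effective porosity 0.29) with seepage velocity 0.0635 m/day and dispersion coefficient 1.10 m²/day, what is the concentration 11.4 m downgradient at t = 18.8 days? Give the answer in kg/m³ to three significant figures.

For an instantaneous plane source, C(x,t) = M/(n_e·A·√(4πDt)) · exp(−(x−vt)²/(4Dt)), with n_e·A the pore (flow) area.
Plume center vt = 0.0635 × 18.8 = 1.1938 m, so the well at 11.4 m is 10.2062 m downgradient of the peak.
√(4πDt) = 16.12 m, giving peak height M/(n_e·A·√(4πDt)) = 1.86/(0.29 × 13.9 × 16.12) = 0.02862 kg/m³.
(x−vt)²/(4Dt) = (10.2062)²/(4 × 1.10 × 18.8) = 1.259; exp(−1.259) = 0.2839.
C = 0.02862 × 0.2839 = 0.00813 kg/m³.

0.00813 kg/m³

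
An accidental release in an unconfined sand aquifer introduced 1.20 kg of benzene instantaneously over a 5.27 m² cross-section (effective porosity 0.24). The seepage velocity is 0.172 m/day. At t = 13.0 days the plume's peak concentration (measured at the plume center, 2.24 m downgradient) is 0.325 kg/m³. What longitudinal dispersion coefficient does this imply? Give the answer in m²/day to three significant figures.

0.0522 m²/day

At the plume center C_max = M/(n_e·A·√(4πDt)), so D = M²/(4πt·(n_e·A·C_max)²).
n_e·A·C_max = 0.24 × 5.27 × 0.325 = 0.4111 kg/m.
D = 1.20²/(4π × 13.0 × 0.4111²) = 0.0522 m²/day.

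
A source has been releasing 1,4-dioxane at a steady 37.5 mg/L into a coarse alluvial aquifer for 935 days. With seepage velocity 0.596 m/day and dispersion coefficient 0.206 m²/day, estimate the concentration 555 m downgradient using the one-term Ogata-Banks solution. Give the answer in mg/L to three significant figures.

20.5 mg/L

For a continuous step input, C/C₀ ≈ ½·erfc((x−vt)/(2√(Dt))).
vt = 0.596 × 935 = 557.26 m and 2√(Dt) = 2√(0.206 × 935) = 27.76 m.
Argument (x−vt)/(2√(Dt)) = (555 − 557.26)/27.76 = -0.08141; ½·erfc(-0.08141) = 0.5458.
C = 37.5 × 0.5458 = 20.5 mg/L.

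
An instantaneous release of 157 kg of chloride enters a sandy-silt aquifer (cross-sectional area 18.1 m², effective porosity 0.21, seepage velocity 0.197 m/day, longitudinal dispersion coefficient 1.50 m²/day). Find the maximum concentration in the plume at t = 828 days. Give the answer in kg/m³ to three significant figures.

The peak of an instantaneous 1D plume sits at x = vt; there the Gaussian factor is 1 and C_max = M/(n_e·A·√(4πDt)), where n_e·A is the pore area the mass is dissolved in.
√(4πDt) = √(4π × 1.50 × 828) = 124.9 m, so C_max = 157/(0.21 × 18.1 × 124.9) = 0.331 kg/m³.

0.331 kg/m³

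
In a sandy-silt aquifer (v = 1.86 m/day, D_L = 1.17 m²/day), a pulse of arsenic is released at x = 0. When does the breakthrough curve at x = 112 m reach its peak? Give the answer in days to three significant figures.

59.9 days

For the 1D instantaneous-source solution, setting ∂C/∂t = 0 at fixed x gives v²t² + 2Dt − x² = 0, so t = (√(D² + v²x²) − D)/v².
√(D² + v²x²) = √(1.17² + 1.86² × 112²) = 208.3; v² = 3.4596.
t = (208.3 − 1.17)/3.4596 = 59.9 days (vs. the pure-advection estimate x/v = 60.2 d).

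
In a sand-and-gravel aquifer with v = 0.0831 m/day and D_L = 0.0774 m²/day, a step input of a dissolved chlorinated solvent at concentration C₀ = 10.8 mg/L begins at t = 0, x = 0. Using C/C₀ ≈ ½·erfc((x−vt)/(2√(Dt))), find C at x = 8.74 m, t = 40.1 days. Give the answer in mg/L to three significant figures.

For a continuous step input, C/C₀ ≈ ½·erfc((x−vt)/(2√(Dt))).
vt = 0.0831 × 40.1 = 3.33231 m and 2√(Dt) = 2√(0.0774 × 40.1) = 3.523 m.
Argument (x−vt)/(2√(Dt)) = (8.74 − 3.33231)/3.523 = 1.535; ½·erfc(1.535) = 0.01497.
C = 10.8 × 0.01497 = 0.162 mg/L.

0.162 mg/L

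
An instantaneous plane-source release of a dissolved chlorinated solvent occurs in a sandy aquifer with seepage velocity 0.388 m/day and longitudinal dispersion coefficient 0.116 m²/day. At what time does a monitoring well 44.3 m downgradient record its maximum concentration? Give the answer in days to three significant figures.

For the 1D instantaneous-source solution, setting ∂C/∂t = 0 at fixed x gives v²t² + 2Dt − x² = 0, so t = (√(D² + v²x²) − D)/v².
√(D² + v²x²) = √(0.116² + 0.388² × 44.3²) = 17.19; v² = 0.150544.
t = (17.19 − 0.116)/0.150544 = 113 days (vs. the pure-advection estimate x/v = 114 d).

113 days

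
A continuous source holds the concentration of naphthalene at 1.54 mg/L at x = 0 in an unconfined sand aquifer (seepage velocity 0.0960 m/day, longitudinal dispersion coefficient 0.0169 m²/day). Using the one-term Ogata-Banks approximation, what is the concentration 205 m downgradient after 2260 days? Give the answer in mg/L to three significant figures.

For a continuous step input, C/C₀ ≈ ½·erfc((x−vt)/(2√(Dt))).
vt = 0.0960 × 2260 = 216.96 m and 2√(Dt) = 2√(0.0169 × 2260) = 12.36 m.
Argument (x−vt)/(2√(Dt)) = (205 − 216.96)/12.36 = -0.9676; ½·erfc(-0.9676) = 0.9144.
C = 1.54 × 0.9144 = 1.41 mg/L.

1.41 mg/L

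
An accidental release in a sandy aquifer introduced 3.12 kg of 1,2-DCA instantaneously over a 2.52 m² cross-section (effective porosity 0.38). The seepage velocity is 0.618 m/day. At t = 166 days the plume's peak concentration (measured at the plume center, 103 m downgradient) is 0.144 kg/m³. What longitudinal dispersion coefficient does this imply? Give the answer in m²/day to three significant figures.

0.245 m²/day

At the plume center C_max = M/(n_e·A·√(4πDt)), so D = M²/(4πt·(n_e·A·C_max)²).
n_e·A·C_max = 0.38 × 2.52 × 0.144 = 0.1379 kg/m.
D = 3.12²/(4π × 166 × 0.1379²) = 0.245 m²/day.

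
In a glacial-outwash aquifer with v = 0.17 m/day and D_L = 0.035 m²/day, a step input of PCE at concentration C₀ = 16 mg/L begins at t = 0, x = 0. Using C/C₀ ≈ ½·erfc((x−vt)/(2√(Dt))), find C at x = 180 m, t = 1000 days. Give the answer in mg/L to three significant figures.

1.86 mg/L

For a continuous step input, C/C₀ ≈ ½·erfc((x−vt)/(2√(Dt))).
vt = 0.17 × 1000 = 170 m and 2√(Dt) = 2√(0.035 × 1000) = 11.83 m.
Argument (x−vt)/(2√(Dt)) = (180 − 170)/11.83 = 0.8453; ½·erfc(0.8453) = 0.1160.
C = 16 × 0.1160 = 1.86 mg/L.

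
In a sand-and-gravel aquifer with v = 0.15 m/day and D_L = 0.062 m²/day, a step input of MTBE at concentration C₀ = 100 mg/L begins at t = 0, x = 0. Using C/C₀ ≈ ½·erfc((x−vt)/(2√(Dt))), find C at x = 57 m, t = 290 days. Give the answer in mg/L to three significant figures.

1.22 mg/L

For a continuous step input, C/C₀ ≈ ½·erfc((x−vt)/(2√(Dt))).
vt = 0.15 × 290 = 43.5 m and 2√(Dt) = 2√(0.062 × 290) = 8.481 m.
Argument (x−vt)/(2√(Dt)) = (57 − 43.5)/8.481 = 1.592; ½·erfc(1.592) = 0.01218.
C = 100 × 0.01218 = 1.22 mg/L.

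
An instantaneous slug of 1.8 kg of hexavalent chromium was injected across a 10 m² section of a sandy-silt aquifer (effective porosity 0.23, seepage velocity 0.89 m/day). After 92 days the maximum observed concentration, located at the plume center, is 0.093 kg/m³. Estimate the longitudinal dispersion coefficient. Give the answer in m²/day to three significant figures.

0.0613 m²/day

At the plume center C_max = M/(n_e·A·√(4πDt)), so D = M²/(4πt·(n_e·A·C_max)²).
n_e·A·C_max = 0.23 × 10 × 0.093 = 0.2139 kg/m.
D = 1.8²/(4π × 92 × 0.2139²) = 0.0613 m²/day.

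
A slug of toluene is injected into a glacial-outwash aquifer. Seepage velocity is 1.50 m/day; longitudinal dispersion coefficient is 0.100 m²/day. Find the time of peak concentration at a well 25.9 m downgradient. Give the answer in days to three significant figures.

For the 1D instantaneous-source solution, setting ∂C/∂t = 0 at fixed x gives v²t² + 2Dt − x² = 0, so t = (√(D² + v²x²) − D)/v².
√(D² + v²x²) = √(0.100² + 1.50² × 25.9²) = 38.85; v² = 2.25.
t = (38.85 − 0.100)/2.25 = 17.2 days (vs. the pure-advection estimate x/v = 17.3 d).

17.2 days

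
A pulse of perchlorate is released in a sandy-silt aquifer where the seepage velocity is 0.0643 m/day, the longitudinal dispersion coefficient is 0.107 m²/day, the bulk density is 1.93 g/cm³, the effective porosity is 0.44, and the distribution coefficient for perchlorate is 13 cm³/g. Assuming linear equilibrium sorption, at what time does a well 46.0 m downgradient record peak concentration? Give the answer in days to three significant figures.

40000 days

Retardation factor R = 1 + ρ_b·K_d/n = 1 + 1.93 × 13/0.44 = 58.02.
Sorption retards both mechanisms: v_R = v/R = 0.001108 m/day, D_R = D/R = 0.001844 m²/day.
Peak time from v_R²t² + 2D_R t − x² = 0: t = (√(D_R² + v_R²x²) − D_R)/v_R².
√(D_R² + v_R²x²) = √(0.001844² + 0.001108² × 46.0²) = 0.05100; v_R² = 1.228e-06.
t = (0.05100 − 0.001844)/1.228e-06 = 40000 days.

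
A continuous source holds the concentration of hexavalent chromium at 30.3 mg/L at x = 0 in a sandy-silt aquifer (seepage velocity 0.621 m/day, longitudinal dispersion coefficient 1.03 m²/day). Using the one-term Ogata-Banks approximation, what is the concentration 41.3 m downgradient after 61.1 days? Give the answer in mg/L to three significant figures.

11.6 mg/L

For a continuous step input, C/C₀ ≈ ½·erfc((x−vt)/(2√(Dt))).
vt = 0.621 × 61.1 = 37.9431 m and 2√(Dt) = 2√(1.03 × 61.1) = 15.87 m.
Argument (x−vt)/(2√(Dt)) = (41.3 − 37.9431)/15.87 = 0.2115; ½·erfc(0.2115) = 0.3824.
C = 30.3 × 0.3824 = 11.6 mg/L.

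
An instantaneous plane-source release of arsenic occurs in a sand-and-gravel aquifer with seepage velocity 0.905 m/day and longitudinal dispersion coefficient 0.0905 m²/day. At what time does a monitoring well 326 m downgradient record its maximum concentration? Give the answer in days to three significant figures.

For the 1D instantaneous-source solution, setting ∂C/∂t = 0 at fixed x gives v²t² + 2Dt − x² = 0, so t = (√(D² + v²x²) − D)/v².
√(D² + v²x²) = √(0.0905² + 0.905² × 326²) = 295.0; v² = 0.819025.
t = (295.0 − 0.0905)/0.819025 = 360 days (vs. the pure-advection estimate x/v = 360 d).

360 days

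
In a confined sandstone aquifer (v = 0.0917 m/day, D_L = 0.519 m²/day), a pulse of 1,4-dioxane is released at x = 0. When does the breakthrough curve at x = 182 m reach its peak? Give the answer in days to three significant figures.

1920 days

For the 1D instantaneous-source solution, setting ∂C/∂t = 0 at fixed x gives v²t² + 2Dt − x² = 0, so t = (√(D² + v²x²) − D)/v².
√(D² + v²x²) = √(0.519² + 0.0917² × 182²) = 16.70; v² = 0.00840889.
t = (16.70 − 0.519)/0.00840889 = 1920 days (vs. the pure-advection estimate x/v = 1980 d).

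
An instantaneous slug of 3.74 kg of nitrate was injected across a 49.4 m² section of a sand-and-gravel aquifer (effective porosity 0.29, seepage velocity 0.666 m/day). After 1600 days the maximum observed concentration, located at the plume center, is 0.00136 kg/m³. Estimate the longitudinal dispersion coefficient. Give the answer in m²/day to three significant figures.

At the plume center C_max = M/(n_e·A·√(4πDt)), so D = M²/(4πt·(n_e·A·C_max)²).
n_e·A·C_max = 0.29 × 49.4 × 0.00136 = 0.01948 kg/m.
D = 3.74²/(4π × 1600 × 0.01948²) = 1.83 m²/day.

1.83 m²/day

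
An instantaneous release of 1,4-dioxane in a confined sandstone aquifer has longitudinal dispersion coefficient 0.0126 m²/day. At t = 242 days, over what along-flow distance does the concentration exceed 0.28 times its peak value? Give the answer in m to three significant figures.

7.88 m

The plume is Gaussian with σ = √(2Dt) = √(2 × 0.0126 × 242) = 2.469 m.
C/C_peak = exp(−Δx²/(2σ²)) = 0.28 ⇒ Δx = σ·√(−2 ln 0.28) = 2.469 × 1.596 = 3.941 m.
Width = 2Δx = 7.88 m.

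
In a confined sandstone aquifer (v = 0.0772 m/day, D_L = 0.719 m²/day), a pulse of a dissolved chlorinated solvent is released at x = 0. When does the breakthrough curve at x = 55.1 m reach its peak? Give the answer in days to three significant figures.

603 days

For the 1D instantaneous-source solution, setting ∂C/∂t = 0 at fixed x gives v²t² + 2Dt − x² = 0, so t = (√(D² + v²x²) − D)/v².
√(D² + v²x²) = √(0.719² + 0.0772² × 55.1²) = 4.314; v² = 0.00595984.
t = (4.314 − 0.719)/0.00595984 = 603 days (vs. the pure-advection estimate x/v = 714 d).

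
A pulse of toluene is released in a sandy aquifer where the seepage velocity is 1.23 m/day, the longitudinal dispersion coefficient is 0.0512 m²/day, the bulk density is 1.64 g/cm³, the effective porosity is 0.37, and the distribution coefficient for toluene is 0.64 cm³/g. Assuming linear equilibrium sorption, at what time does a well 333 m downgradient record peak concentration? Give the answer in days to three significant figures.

Retardation factor R = 1 + ρ_b·K_d/n = 1 + 1.64 × 0.64/0.37 = 3.837.
Sorption retards both mechanisms: v_R = v/R = 0.3206 m/day, D_R = D/R = 0.01334 m²/day.
Peak time from v_R²t² + 2D_R t − x² = 0: t = (√(D_R² + v_R²x²) − D_R)/v_R².
√(D_R² + v_R²x²) = √(0.01334² + 0.3206² × 333²) = 106.8; v_R² = 0.1028.
t = (106.8 − 0.01334)/0.1028 = 1040 days.

1040 days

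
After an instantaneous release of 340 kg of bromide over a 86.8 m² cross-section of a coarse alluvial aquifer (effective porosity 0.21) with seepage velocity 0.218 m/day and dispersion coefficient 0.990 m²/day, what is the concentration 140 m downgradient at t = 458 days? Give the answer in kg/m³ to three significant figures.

For an instantaneous plane source, C(x,t) = M/(n_e·A·√(4πDt)) · exp(−(x−vt)²/(4Dt)), with n_e·A the pore (flow) area.
Plume center vt = 0.218 × 458 = 99.844 m, so the well at 140 m is 40.156 m downgradient of the peak.
√(4πDt) = 75.48 m, giving peak height M/(n_e·A·√(4πDt)) = 340/(0.21 × 86.8 × 75.48) = 0.2471 kg/m³.
(x−vt)²/(4Dt) = (40.156)²/(4 × 0.990 × 458) = 0.8891; exp(−0.8891) = 0.4110.
C = 0.2471 × 0.4110 = 0.102 kg/m³.

0.102 kg/m³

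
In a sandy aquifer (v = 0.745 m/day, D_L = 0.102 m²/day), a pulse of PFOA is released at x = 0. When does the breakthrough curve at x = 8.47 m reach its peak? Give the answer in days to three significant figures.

For the 1D instantaneous-source solution, setting ∂C/∂t = 0 at fixed x gives v²t² + 2Dt − x² = 0, so t = (√(D² + v²x²) − D)/v².
√(D² + v²x²) = √(0.102² + 0.745² × 8.47²) = 6.311; v² = 0.555025.
t = (6.311 − 0.102)/0.555025 = 11.2 days (vs. the pure-advection estimate x/v = 11.4 d).

11.2 days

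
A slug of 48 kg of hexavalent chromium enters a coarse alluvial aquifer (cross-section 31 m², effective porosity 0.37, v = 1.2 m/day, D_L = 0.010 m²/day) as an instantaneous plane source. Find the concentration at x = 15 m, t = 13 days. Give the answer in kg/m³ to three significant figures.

For an instantaneous plane source, C(x,t) = M/(n_e·A·√(4πDt)) · exp(−(x−vt)²/(4Dt)), with n_e·A the pore (flow) area.
Plume center vt = 1.2 × 13 = 15.6 m, so the well at 15 m is 0.6 m upgradient of the peak.
√(4πDt) = 1.278 m, giving peak height M/(n_e·A·√(4πDt)) = 48/(0.37 × 31 × 1.278) = 3.275 kg/m³.
(x−vt)²/(4Dt) = (-0.6)²/(4 × 0.010 × 13) = 0.6923; exp(−0.6923) = 0.5004.
C = 3.275 × 0.5004 = 1.64 kg/m³.

1.64 kg/m³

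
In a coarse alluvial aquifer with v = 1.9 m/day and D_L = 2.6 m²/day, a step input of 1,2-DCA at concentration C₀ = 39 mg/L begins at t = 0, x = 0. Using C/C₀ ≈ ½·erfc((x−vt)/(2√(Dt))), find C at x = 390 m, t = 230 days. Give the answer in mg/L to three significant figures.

For a continuous step input, C/C₀ ≈ ½·erfc((x−vt)/(2√(Dt))).
vt = 1.9 × 230 = 437 m and 2√(Dt) = 2√(2.6 × 230) = 48.91 m.
Argument (x−vt)/(2√(Dt)) = (390 − 437)/48.91 = -0.9609; ½·erfc(-0.9609) = 0.9129.
C = 39 × 0.9129 = 35.6 mg/L.

35.6 mg/L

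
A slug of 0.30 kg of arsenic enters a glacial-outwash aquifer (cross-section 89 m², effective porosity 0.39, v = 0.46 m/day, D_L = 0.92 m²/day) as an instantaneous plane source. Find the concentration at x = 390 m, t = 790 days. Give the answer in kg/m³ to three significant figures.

For an instantaneous plane source, C(x,t) = M/(n_e·A·√(4πDt)) · exp(−(x−vt)²/(4Dt)), with n_e·A the pore (flow) area.
Plume center vt = 0.46 × 790 = 363.4 m, so the well at 390 m is 26.6 m downgradient of the peak.
√(4πDt) = 95.57 m, giving peak height M/(n_e·A·√(4πDt)) = 0.30/(0.39 × 89 × 95.57) = 9.044e-05 kg/m³.
(x−vt)²/(4Dt) = (26.6)²/(4 × 0.92 × 790) = 0.2434; exp(−0.2434) = 0.7840.
C = 9.044e-05 × 0.7840 = 7.09e-05 kg/m³.

7.09e-05 kg/m³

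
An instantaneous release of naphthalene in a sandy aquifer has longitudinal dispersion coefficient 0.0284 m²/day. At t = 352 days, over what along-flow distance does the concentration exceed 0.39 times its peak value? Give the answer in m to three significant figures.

The plume is Gaussian with σ = √(2Dt) = √(2 × 0.0284 × 352) = 4.471 m.
C/C_peak = exp(−Δx²/(2σ²)) = 0.39 ⇒ Δx = σ·√(−2 ln 0.39) = 4.471 × 1.372 = 6.134 m.
Width = 2Δx = 12.3 m.

12.3 m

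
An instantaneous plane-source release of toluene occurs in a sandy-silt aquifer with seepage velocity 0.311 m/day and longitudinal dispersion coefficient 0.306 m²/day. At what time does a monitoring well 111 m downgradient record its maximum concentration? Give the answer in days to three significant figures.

For the 1D instantaneous-source solution, setting ∂C/∂t = 0 at fixed x gives v²t² + 2Dt − x² = 0, so t = (√(D² + v²x²) − D)/v².
√(D² + v²x²) = √(0.306² + 0.311² × 111²) = 34.52; v² = 0.096721.
t = (34.52 − 0.306)/0.096721 = 354 days (vs. the pure-advection estimate x/v = 357 d).

354 days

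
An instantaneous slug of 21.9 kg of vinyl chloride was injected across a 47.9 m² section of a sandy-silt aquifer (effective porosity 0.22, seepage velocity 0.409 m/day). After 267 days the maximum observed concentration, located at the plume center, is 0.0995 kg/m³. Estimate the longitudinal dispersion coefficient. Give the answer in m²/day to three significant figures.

At the plume center C_max = M/(n_e·A·√(4πDt)), so D = M²/(4πt·(n_e·A·C_max)²).
n_e·A·C_max = 0.22 × 47.9 × 0.0995 = 1.049 kg/m.
D = 21.9²/(4π × 267 × 1.049²) = 0.130 m²/day.

0.130 m²/day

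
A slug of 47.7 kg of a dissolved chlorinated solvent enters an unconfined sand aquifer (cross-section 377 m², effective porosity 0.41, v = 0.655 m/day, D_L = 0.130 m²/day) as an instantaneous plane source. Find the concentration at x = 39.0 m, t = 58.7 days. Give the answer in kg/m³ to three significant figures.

For an instantaneous plane source, C(x,t) = M/(n_e·A·√(4πDt)) · exp(−(x−vt)²/(4Dt)), with n_e·A the pore (flow) area.
Plume center vt = 0.655 × 58.7 = 38.4485 m, so the well at 39.0 m is 0.5515 m downgradient of the peak.
√(4πDt) = 9.793 m, giving peak height M/(n_e·A·√(4πDt)) = 47.7/(0.41 × 377 × 9.793) = 0.03151 kg/m³.
(x−vt)²/(4Dt) = (0.5515)²/(4 × 0.130 × 58.7) = 0.009964; exp(−0.009964) = 0.9901.
C = 0.03151 × 0.9901 = 0.0312 kg/m³.

0.0312 kg/m³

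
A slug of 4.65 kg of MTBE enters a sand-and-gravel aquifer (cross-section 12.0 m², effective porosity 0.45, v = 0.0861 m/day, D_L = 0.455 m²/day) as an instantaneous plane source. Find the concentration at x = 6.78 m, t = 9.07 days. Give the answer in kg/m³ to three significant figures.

For an instantaneous plane source, C(x,t) = M/(n_e·A·√(4πDt)) · exp(−(x−vt)²/(4Dt)), with n_e·A the pore (flow) area.
Plume center vt = 0.0861 × 9.07 = 0.780927 m, so the well at 6.78 m is 5.999073 m downgradient of the peak.
√(4πDt) = 7.201 m, giving peak height M/(n_e·A·√(4πDt)) = 4.65/(0.45 × 12.0 × 7.201) = 0.1196 kg/m³.
(x−vt)²/(4Dt) = (5.999073)²/(4 × 0.455 × 9.07) = 2.180; exp(−2.180) = 0.1130.
C = 0.1196 × 0.1130 = 0.0135 kg/m³.

0.0135 kg/m³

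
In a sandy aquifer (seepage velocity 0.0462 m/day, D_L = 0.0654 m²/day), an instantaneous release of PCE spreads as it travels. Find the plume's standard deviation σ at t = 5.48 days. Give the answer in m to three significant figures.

Dispersive spreading gives a Gaussian with σ² = 2Dt; advection only shifts the center.
σ = √(2 × 0.0654 × 5.48) = 0.847 m.

0.847 m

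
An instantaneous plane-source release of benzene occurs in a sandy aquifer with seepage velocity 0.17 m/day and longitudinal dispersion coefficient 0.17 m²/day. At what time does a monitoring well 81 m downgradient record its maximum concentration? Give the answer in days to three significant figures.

For the 1D instantaneous-source solution, setting ∂C/∂t = 0 at fixed x gives v²t² + 2Dt − x² = 0, so t = (√(D² + v²x²) − D)/v².
√(D² + v²x²) = √(0.17² + 0.17² × 81²) = 13.77; v² = 0.0289.
t = (13.77 − 0.17)/0.0289 = 471 days (vs. the pure-advection estimate x/v = 476 d).

471 days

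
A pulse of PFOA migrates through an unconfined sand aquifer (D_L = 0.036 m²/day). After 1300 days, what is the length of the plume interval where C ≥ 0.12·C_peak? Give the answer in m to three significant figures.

39.8 m

The plume is Gaussian with σ = √(2Dt) = √(2 × 0.036 × 1300) = 9.675 m.
C/C_peak = exp(−Δx²/(2σ²)) = 0.12 ⇒ Δx = σ·√(−2 ln 0.12) = 9.675 × 2.059 = 19.92 m.
Width = 2Δx = 39.8 m.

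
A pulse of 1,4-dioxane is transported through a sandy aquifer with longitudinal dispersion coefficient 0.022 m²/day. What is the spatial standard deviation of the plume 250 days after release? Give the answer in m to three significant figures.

3.32 m

Dispersive spreading gives a Gaussian with σ² = 2Dt; advection only shifts the center.
σ = √(2 × 0.022 × 250) = 3.32 m.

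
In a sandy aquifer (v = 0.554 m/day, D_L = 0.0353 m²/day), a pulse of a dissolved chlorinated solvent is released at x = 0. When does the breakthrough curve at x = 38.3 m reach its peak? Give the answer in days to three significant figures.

69.0 days

For the 1D instantaneous-source solution, setting ∂C/∂t = 0 at fixed x gives v²t² + 2Dt − x² = 0, so t = (√(D² + v²x²) − D)/v².
√(D² + v²x²) = √(0.0353² + 0.554² × 38.3²) = 21.22; v² = 0.306916.
t = (21.22 − 0.0353)/0.306916 = 69.0 days (vs. the pure-advection estimate x/v = 69.1 d).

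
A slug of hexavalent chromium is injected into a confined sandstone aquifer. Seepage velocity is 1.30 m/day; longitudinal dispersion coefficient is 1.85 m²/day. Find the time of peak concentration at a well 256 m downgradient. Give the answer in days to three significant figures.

196 days

For the 1D instantaneous-source solution, setting ∂C/∂t = 0 at fixed x gives v²t² + 2Dt − x² = 0, so t = (√(D² + v²x²) − D)/v².
√(D² + v²x²) = √(1.85² + 1.30² × 256²) = 332.8; v² = 1.69.
t = (332.8 − 1.85)/1.69 = 196 days (vs. the pure-advection estimate x/v = 197 d).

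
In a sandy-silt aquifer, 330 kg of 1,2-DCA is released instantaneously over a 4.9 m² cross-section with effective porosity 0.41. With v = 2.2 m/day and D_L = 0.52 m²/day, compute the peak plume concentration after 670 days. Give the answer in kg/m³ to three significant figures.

The peak of an instantaneous 1D plume sits at x = vt; there the Gaussian factor is 1 and C_max = M/(n_e·A·√(4πDt)), where n_e·A is the pore area the mass is dissolved in.
√(4πDt) = √(4π × 0.52 × 670) = 66.17 m, so C_max = 330/(0.41 × 4.9 × 66.17) = 2.48 kg/m³.

2.48 kg/m³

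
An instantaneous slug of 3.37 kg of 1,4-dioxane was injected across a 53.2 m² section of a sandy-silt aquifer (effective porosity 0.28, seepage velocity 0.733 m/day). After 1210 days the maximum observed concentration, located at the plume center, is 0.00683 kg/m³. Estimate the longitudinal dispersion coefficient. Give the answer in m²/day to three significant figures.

At the plume center C_max = M/(n_e·A·√(4πDt)), so D = M²/(4πt·(n_e·A·C_max)²).
n_e·A·C_max = 0.28 × 53.2 × 0.00683 = 0.1017 kg/m.
D = 3.37²/(4π × 1210 × 0.1017²) = 0.0722 m²/day.

0.0722 m²/day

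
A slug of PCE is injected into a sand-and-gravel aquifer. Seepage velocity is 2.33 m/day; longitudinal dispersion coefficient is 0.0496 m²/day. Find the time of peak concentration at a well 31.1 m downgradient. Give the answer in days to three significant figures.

For the 1D instantaneous-source solution, setting ∂C/∂t = 0 at fixed x gives v²t² + 2Dt − x² = 0, so t = (√(D² + v²x²) − D)/v².
√(D² + v²x²) = √(0.0496² + 2.33² × 31.1²) = 72.46; v² = 5.4289.
t = (72.46 − 0.0496)/5.4289 = 13.3 days (vs. the pure-advection estimate x/v = 13.3 d).

13.3 days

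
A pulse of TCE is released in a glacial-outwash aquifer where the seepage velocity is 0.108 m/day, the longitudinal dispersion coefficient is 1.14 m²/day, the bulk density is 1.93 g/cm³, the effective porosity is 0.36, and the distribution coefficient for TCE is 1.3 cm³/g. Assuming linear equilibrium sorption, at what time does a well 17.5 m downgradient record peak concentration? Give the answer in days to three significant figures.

Retardation factor R = 1 + ρ_b·K_d/n = 1 + 1.93 × 1.3/0.36 = 7.969.
Sorption retards both mechanisms: v_R = v/R = 0.01355 m/day, D_R = D/R = 0.1431 m²/day.
Peak time from v_R²t² + 2D_R t − x² = 0: t = (√(D_R² + v_R²x²) − D_R)/v_R².
√(D_R² + v_R²x²) = √(0.1431² + 0.01355² × 17.5²) = 0.2770; v_R² = 0.0001836.
t = (0.2770 − 0.1431)/0.0001836 = 729 days.

729 days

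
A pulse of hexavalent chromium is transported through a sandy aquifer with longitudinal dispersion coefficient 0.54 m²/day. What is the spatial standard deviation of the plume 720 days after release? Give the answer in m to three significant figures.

27.9 m

Dispersive spreading gives a Gaussian with σ² = 2Dt; advection only shifts the center.
σ = √(2 × 0.54 × 720) = 27.9 m.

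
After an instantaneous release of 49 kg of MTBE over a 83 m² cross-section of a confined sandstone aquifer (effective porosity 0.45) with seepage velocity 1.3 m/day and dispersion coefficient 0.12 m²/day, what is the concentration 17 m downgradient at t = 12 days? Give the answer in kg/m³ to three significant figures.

0.219 kg/m³

For an instantaneous plane source, C(x,t) = M/(n_e·A·√(4πDt)) · exp(−(x−vt)²/(4Dt)), with n_e·A the pore (flow) area.
Plume center vt = 1.3 × 12 = 15.6 m, so the well at 17 m is 1.4 m downgradient of the peak.
√(4πDt) = 4.254 m, giving peak height M/(n_e·A·√(4πDt)) = 49/(0.45 × 83 × 4.254) = 0.3084 kg/m³.
(x−vt)²/(4Dt) = (1.4)²/(4 × 0.12 × 12) = 0.3403; exp(−0.3403) = 0.7116.
C = 0.3084 × 0.7116 = 0.219 kg/m³.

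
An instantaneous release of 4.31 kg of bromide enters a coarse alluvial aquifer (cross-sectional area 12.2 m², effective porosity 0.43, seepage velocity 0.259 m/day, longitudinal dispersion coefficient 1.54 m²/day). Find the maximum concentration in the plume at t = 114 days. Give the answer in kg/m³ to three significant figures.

The peak of an instantaneous 1D plume sits at x = vt; there the Gaussian factor is 1 and C_max = M/(n_e·A·√(4πDt)), where n_e·A is the pore area the mass is dissolved in.
√(4πDt) = √(4π × 1.54 × 114) = 46.97 m, so C_max = 4.31/(0.43 × 12.2 × 46.97) = 0.0175 kg/m³.

0.0175 kg/m³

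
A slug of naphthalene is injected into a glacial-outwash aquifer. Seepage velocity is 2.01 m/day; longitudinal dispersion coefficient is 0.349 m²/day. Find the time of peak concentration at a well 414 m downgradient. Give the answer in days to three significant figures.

For the 1D instantaneous-source solution, setting ∂C/∂t = 0 at fixed x gives v²t² + 2Dt − x² = 0, so t = (√(D² + v²x²) − D)/v².
√(D² + v²x²) = √(0.349² + 2.01² × 414²) = 832.1; v² = 4.0401.
t = (832.1 − 0.349)/4.0401 = 206 days (vs. the pure-advection estimate x/v = 206 d).

206 days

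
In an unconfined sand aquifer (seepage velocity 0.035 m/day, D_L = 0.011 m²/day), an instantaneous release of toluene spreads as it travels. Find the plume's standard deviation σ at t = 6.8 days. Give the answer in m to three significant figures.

Dispersive spreading gives a Gaussian with σ² = 2Dt; advection only shifts the center.
σ = √(2 × 0.011 × 6.8) = 0.387 m.

0.387 m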